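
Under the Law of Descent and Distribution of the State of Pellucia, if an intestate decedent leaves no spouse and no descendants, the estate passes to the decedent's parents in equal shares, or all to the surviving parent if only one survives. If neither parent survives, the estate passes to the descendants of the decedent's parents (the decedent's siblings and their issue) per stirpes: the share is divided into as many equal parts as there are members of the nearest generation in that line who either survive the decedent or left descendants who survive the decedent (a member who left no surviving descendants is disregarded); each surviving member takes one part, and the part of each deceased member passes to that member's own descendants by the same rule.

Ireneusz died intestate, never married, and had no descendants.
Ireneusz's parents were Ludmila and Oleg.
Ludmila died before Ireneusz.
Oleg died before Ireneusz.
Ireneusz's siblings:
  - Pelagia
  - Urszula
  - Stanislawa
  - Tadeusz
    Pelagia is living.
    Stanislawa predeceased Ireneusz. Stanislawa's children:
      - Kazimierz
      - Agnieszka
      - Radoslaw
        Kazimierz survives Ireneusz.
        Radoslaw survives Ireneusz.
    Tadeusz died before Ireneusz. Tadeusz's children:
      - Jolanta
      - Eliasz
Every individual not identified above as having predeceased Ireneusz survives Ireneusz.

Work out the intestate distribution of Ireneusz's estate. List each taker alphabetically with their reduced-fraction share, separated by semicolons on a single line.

Agnieszka 1/12; Eliasz 1/8; Jolanta 1/8; Kazimierz 1/12; Pelagia 1/4; Radoslaw 1/12; Urszula 1/4

Neither parent survives and there are no descendants, so the estate passes to Ireneusz's siblings and their issue per stirpes.
The estate is divided into 4 equal shares of 1/4 among Pelagia, Urszula, Stanislawa, Tadeusz.
Pelagia is living and takes 1/4.
Urszula is living and takes 1/4.
Stanislawa predeceased; the 1/4 allotted to Stanislawa's branch passes to Stanislawa's issue by representation.
The 1/4 is divided into 3 equal shares of 1/12 among Kazimierz, Agnieszka, Radoslaw.
Kazimierz is living and takes 1/12.
Agnieszka is living and takes 1/12.
Radoslaw is living and takes 1/12.
Tadeusz predeceased; the 1/4 allotted to Tadeusz's branch passes to Tadeusz's issue by representation.
The 1/4 is divided into 2 equal shares of 1/8 among Jolanta, Eliasz.
Jolanta is living and takes 1/8.
Eliasz is living and takes 1/8.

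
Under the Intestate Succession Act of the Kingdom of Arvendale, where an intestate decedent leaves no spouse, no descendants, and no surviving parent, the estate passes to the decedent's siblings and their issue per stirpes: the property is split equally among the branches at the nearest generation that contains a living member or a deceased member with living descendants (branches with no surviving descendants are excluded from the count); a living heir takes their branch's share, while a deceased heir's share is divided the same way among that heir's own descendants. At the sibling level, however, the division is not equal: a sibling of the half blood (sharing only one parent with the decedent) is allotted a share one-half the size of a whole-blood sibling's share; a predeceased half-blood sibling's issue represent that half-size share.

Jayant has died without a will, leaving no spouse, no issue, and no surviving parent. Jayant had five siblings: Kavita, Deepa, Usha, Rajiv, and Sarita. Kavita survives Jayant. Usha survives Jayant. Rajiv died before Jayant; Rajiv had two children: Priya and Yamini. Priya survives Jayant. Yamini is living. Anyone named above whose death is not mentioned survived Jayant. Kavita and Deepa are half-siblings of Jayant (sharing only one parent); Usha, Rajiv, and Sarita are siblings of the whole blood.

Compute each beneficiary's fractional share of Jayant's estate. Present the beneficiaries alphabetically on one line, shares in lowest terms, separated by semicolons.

No spouse, descendants, or parent survives, so the estate passes to Jayant's siblings per stirpes.
Half-blood siblings count for one-half the weight of whole-blood siblings at the initial division.
Dividing 1 in proportion to weights (total weight 4): Kavita (weight 1/2) → 1/8; Deepa (weight 1/2) → 1/8; Usha (weight 1) → 1/4; Rajiv (weight 1) → 1/4; Sarita (weight 1) → 1/4.
Kavita is living and takes 1/8.
Deepa is living and takes 1/8.
Usha is living and takes 1/4.
Rajiv predeceased; the 1/4 allotted to Rajiv's branch passes to Rajiv's issue by representation.
The 1/4 is divided into 2 equal shares of 1/8 among Priya, Yamini.
Priya is living and takes 1/8.
Yamini is living and takes 1/8.
Sarita is living and takes 1/4.

Deepa 1/8; Kavita 1/8; Priya 1/8; Sarita 1/4; Usha 1/4; Yamini 1/8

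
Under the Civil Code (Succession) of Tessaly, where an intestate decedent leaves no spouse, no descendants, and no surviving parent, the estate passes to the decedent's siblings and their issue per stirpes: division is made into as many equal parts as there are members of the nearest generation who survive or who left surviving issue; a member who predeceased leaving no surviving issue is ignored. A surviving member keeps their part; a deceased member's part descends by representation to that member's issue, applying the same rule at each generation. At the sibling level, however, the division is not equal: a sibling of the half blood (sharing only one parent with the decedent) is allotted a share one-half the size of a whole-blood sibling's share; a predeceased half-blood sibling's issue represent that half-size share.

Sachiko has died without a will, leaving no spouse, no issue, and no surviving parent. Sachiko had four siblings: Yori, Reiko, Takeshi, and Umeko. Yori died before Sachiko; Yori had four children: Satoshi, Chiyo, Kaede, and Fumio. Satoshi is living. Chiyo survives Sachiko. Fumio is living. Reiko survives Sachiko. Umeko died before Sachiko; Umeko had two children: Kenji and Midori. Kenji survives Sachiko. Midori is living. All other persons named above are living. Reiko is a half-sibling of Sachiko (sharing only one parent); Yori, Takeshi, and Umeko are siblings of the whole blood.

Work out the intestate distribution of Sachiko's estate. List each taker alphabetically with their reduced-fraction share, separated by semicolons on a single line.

No spouse, descendants, or parent survives, so the estate passes to Sachiko's siblings per stirpes.
Half-blood siblings count for one-half the weight of whole-blood siblings at the initial division.
Dividing 1 in proportion to weights (total weight 7/2): Yori (weight 1) → 2/7; Reiko (weight 1/2) → 1/7; Takeshi (weight 1) → 2/7; Umeko (weight 1) → 2/7.
Yori predeceased; the 2/7 allotted to Yori's branch passes to Yori's issue by representation.
The 2/7 is divided into 4 equal shares of 1/14 among Satoshi, Chiyo, Kaede, Fumio.
Satoshi is living and takes 1/14.
Chiyo is living and takes 1/14.
Kaede is living and takes 1/14.
Fumio is living and takes 1/14.
Reiko is living and takes 1/7.
Takeshi is living and takes 2/7.
Umeko predeceased; the 2/7 allotted to Umeko's branch passes to Umeko's issue by representation.
The 2/7 is divided into 2 equal shares of 1/7 among Kenji, Midori.
Kenji is living and takes 1/7.
Midori is living and takes 1/7.

Chiyo 1/14; Fumio 1/14; Kaede 1/14; Kenji 1/7; Midori 1/7; Reiko 1/7; Satoshi 1/14; Takeshi 2/7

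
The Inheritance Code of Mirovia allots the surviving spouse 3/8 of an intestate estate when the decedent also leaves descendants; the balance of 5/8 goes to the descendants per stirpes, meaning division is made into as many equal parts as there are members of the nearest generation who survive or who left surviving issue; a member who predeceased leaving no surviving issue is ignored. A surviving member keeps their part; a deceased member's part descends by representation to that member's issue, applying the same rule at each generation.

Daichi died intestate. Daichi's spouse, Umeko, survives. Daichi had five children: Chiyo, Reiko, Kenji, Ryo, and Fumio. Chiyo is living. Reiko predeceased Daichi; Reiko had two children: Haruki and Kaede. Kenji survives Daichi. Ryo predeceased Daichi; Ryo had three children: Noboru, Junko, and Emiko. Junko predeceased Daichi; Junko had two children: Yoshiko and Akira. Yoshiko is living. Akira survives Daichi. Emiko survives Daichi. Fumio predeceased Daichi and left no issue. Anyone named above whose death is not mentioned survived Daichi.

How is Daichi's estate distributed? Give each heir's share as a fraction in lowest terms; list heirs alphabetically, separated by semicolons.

Akira 5/192; Chiyo 5/32; Emiko 5/96; Haruki 5/64; Kaede 5/64; Kenji 5/32; Noboru 5/96; Umeko 3/8; Yoshiko 5/192

Umeko, as surviving spouse, takes 3/8.
The remaining 5/8 passes to Daichi's descendants per stirpes.
Fumio left no surviving issue, so that branch lapses and is disregarded.
The 5/8 is divided into 4 equal shares of 5/32 among Chiyo, Reiko, Kenji, Ryo.
Chiyo is living and takes 5/32.
Reiko predeceased; the 5/32 allotted to Reiko's branch passes to Reiko's issue by representation.
The 5/32 is divided into 2 equal shares of 5/64 among Haruki, Kaede.
Haruki is living and takes 5/64.
Kaede is living and takes 5/64.
Kenji is living and takes 5/32.
Ryo predeceased; the 5/32 allotted to Ryo's branch passes to Ryo's issue by representation.
The 5/32 is divided into 3 equal shares of 5/96 among Noboru, Junko, Emiko.
Noboru is living and takes 5/96.
Junko predeceased; the 5/96 allotted to Junko's branch passes to Junko's issue by representation.
The 5/96 is divided into 2 equal shares of 5/192 among Yoshiko, Akira.
Yoshiko is living and takes 5/192.
Akira is living and takes 5/192.
Emiko is living and takes 5/96.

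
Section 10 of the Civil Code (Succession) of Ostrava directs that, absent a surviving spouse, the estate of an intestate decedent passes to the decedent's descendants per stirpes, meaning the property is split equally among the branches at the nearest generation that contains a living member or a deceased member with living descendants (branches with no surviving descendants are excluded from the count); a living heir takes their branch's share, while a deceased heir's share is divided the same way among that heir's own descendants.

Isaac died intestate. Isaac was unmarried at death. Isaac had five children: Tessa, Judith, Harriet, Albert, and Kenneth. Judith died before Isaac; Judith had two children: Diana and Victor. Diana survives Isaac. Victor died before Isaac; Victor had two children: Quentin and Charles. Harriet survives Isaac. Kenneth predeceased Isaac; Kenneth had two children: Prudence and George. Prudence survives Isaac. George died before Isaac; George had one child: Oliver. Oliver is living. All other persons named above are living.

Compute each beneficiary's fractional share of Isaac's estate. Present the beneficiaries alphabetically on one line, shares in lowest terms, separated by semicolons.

Albert 1/5; Charles 1/20; Diana 1/10; Harriet 1/5; Oliver 1/10; Prudence 1/10; Quentin 1/20; Tessa 1/5

There is no surviving spouse, so the entire estate passes to Isaac's descendants per stirpes.
The estate is divided into 5 equal shares of 1/5 among Tessa, Judith, Harriet, Albert, Kenneth.
Tessa is living and takes 1/5.
Judith predeceased; the 1/5 allotted to Judith's branch passes to Judith's issue by representation.
The 1/5 is divided into 2 equal shares of 1/10 among Diana, Victor.
Diana is living and takes 1/10.
Victor predeceased; the 1/10 allotted to Victor's branch passes to Victor's issue by representation.
The 1/10 is divided into 2 equal shares of 1/20 among Quentin, Charles.
Quentin is living and takes 1/20.
Charles is living and takes 1/20.
Harriet is living and takes 1/5.
Albert is living and takes 1/5.
Kenneth predeceased; the 1/5 allotted to Kenneth's branch passes to Kenneth's issue by representation.
The 1/5 is divided into 2 equal shares of 1/10 among Prudence, George.
Prudence is living and takes 1/10.
George predeceased; the 1/10 allotted to George's branch passes to George's issue by representation.
Oliver is the sole taker at this level and receives the full 1/10.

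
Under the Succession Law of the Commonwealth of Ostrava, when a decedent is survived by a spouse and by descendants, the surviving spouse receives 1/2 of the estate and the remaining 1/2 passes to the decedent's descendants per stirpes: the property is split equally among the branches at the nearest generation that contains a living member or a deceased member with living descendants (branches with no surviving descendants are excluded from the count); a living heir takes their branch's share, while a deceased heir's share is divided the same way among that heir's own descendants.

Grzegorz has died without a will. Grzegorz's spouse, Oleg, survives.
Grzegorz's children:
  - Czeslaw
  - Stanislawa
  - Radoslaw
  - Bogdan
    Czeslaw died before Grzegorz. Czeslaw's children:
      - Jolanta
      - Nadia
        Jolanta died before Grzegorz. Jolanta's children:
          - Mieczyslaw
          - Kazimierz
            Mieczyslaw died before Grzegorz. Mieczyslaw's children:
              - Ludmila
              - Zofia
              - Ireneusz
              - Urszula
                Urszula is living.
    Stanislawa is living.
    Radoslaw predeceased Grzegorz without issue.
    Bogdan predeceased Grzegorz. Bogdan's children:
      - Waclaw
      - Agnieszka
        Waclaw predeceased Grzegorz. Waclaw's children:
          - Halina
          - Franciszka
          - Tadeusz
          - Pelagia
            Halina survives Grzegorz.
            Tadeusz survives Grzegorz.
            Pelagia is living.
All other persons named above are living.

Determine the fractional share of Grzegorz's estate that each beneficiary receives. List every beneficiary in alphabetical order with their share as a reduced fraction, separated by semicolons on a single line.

Oleg, as surviving spouse, takes 1/2.
The remaining 1/2 passes to Grzegorz's descendants per stirpes.
Radoslaw left no surviving issue, so that branch lapses and is disregarded.
The 1/2 is divided into 3 equal shares of 1/6 among Czeslaw, Stanislawa, Bogdan.
Czeslaw predeceased; the 1/6 allotted to Czeslaw's branch passes to Czeslaw's issue by representation.
The 1/6 is divided into 2 equal shares of 1/12 among Jolanta, Nadia.
Jolanta predeceased; the 1/12 allotted to Jolanta's branch passes to Jolanta's issue by representation.
The 1/12 is divided into 2 equal shares of 1/24 among Mieczyslaw, Kazimierz.
Mieczyslaw predeceased; the 1/24 allotted to Mieczyslaw's branch passes to Mieczyslaw's issue by representation.
The 1/24 is divided into 4 equal shares of 1/96 among Ludmila, Zofia, Ireneusz, Urszula.
Ludmila is living and takes 1/96.
Zofia is living and takes 1/96.
Ireneusz is living and takes 1/96.
Urszula is living and takes 1/96.
Kazimierz is living and takes 1/24.
Nadia is living and takes 1/12.
Stanislawa is living and takes 1/6.
Bogdan predeceased; the 1/6 allotted to Bogdan's branch passes to Bogdan's issue by representation.
The 1/6 is divided into 2 equal shares of 1/12 among Waclaw, Agnieszka.
Waclaw predeceased; the 1/12 allotted to Waclaw's branch passes to Waclaw's issue by representation.
The 1/12 is divided into 4 equal shares of 1/48 among Halina, Franciszka, Tadeusz, Pelagia.
Halina is living and takes 1/48.
Franciszka is living and takes 1/48.
Tadeusz is living and takes 1/48.
Pelagia is living and takes 1/48.
Agnieszka is living and takes 1/12.

Agnieszka 1/12; Franciszka 1/48; Halina 1/48; Ireneusz 1/96; Kazimierz 1/24; Ludmila 1/96; Nadia 1/12; Oleg 1/2; Pelagia 1/48; Stanislawa 1/6; Tadeusz 1/48; Urszula 1/96; Zofia 1/96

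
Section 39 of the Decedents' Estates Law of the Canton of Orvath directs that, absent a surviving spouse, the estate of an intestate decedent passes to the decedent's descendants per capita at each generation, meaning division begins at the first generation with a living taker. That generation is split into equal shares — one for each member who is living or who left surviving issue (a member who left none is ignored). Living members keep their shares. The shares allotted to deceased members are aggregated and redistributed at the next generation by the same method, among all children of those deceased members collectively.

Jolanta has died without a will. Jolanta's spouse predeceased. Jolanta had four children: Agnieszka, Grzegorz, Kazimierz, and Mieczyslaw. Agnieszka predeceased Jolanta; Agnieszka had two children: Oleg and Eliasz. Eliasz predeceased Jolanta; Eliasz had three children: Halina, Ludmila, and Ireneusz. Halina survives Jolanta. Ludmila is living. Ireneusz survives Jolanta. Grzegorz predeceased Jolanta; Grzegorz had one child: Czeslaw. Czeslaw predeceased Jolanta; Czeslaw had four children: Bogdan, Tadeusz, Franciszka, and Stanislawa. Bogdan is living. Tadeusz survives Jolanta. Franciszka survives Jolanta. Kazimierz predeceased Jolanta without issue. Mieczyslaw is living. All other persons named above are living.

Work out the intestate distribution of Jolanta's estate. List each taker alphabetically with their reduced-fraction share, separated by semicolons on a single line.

There is no surviving spouse, so the entire estate passes to Jolanta's descendants per capita at each generation.
At generation 1 (Agnieszka, Grzegorz, Mieczyslaw) there are 3 shares of (1)/3 = 1/3 each.
Living: Mieczyslaw — each takes 1/3.
Deceased: Agnieszka and Grzegorz. Their combined 2/3 is pooled and carried to generation 2.
At generation 2 (Oleg, Eliasz, Czeslaw) there are 3 shares of (2/3)/3 = 2/9 each.
Living: Oleg — each takes 2/9.
Deceased: Eliasz and Czeslaw. Their combined 4/9 is pooled and carried to generation 3.
At generation 3 (Halina, Ludmila, Ireneusz, Bogdan, Tadeusz, Franciszka, Stanislawa) there are 7 shares of (4/9)/7 = 4/63 each.
Living: Halina, Ludmila, Ireneusz, Bogdan, Tadeusz, Franciszka, and Stanislawa — each takes 4/63.

Bogdan 4/63; Franciszka 4/63; Halina 4/63; Ireneusz 4/63; Ludmila 4/63; Mieczyslaw 1/3; Oleg 2/9; Stanislawa 4/63; Tadeusz 4/63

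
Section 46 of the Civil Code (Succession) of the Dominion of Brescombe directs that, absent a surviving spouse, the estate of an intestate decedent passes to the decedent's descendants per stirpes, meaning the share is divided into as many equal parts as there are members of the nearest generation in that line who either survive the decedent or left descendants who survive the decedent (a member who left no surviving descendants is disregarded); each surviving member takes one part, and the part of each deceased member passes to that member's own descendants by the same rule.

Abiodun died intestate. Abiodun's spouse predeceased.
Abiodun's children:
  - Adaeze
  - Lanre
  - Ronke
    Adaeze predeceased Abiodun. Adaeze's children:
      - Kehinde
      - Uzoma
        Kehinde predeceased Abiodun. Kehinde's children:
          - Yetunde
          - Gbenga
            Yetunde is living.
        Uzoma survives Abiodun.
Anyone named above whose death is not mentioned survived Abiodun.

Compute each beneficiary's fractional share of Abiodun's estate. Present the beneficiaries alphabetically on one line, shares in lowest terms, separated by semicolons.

Gbenga 1/12; Lanre 1/3; Ronke 1/3; Uzoma 1/6; Yetunde 1/12

There is no surviving spouse, so the entire estate passes to Abiodun's descendants per stirpes.
The estate is divided into 3 equal shares of 1/3 among Adaeze, Lanre, Ronke.
Adaeze predeceased; the 1/3 allotted to Adaeze's branch passes to Adaeze's issue by representation.
The 1/3 is divided into 2 equal shares of 1/6 among Kehinde, Uzoma.
Kehinde predeceased; the 1/6 allotted to Kehinde's branch passes to Kehinde's issue by representation.
The 1/6 is divided into 2 equal shares of 1/12 among Yetunde, Gbenga.
Yetunde is living and takes 1/12.
Gbenga is living and takes 1/12.
Uzoma is living and takes 1/6.
Lanre is living and takes 1/3.
Ronke is living and takes 1/3.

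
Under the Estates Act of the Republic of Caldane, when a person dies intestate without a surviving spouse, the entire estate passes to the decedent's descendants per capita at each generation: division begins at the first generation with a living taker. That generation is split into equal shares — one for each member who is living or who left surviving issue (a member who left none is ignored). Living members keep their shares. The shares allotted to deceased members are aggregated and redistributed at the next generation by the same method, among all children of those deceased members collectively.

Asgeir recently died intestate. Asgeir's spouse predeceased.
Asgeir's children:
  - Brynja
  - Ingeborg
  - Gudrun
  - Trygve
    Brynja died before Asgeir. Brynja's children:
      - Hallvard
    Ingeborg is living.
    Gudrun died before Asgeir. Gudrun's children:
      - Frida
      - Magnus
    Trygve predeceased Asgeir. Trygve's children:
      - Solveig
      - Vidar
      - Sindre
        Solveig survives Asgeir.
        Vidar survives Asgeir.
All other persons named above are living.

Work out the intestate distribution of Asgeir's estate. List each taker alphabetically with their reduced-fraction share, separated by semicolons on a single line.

There is no surviving spouse, so the entire estate passes to Asgeir's descendants per capita at each generation.
At generation 1 (Brynja, Ingeborg, Gudrun, Trygve) there are 4 shares of (1)/4 = 1/4 each.
Living: Ingeborg — each takes 1/4.
Deceased: Brynja, Gudrun, and Trygve. Their combined 3/4 is pooled and carried to generation 2.
At generation 2 (Hallvard, Frida, Magnus, Solveig, Vidar, Sindre) there are 6 shares of (3/4)/6 = 1/8 each.
Living: Hallvard, Frida, Magnus, Solveig, Vidar, and Sindre — each takes 1/8.

Frida 1/8; Hallvard 1/8; Ingeborg 1/4; Magnus 1/8; Sindre 1/8; Solveig 1/8; Vidar 1/8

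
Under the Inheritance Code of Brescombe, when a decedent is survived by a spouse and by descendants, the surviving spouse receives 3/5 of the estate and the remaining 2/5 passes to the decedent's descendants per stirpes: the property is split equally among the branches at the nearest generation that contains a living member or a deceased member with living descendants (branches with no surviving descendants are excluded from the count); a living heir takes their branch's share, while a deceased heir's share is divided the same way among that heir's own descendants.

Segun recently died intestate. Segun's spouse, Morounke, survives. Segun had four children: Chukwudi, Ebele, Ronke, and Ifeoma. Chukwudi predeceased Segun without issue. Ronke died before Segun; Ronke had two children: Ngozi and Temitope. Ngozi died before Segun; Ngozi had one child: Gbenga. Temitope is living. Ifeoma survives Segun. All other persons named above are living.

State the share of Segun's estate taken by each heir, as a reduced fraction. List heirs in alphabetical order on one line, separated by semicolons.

Morounke, as surviving spouse, takes 3/5.
The remaining 2/5 passes to Segun's descendants per stirpes.
Chukwudi left no surviving issue, so that branch lapses and is disregarded.
The 2/5 is divided into 3 equal shares of 2/15 among Ebele, Ronke, Ifeoma.
Ebele is living and takes 2/15.
Ronke predeceased; the 2/15 allotted to Ronke's branch passes to Ronke's issue by representation.
The 2/15 is divided into 2 equal shares of 1/15 among Ngozi, Temitope.
Ngozi predeceased; the 1/15 allotted to Ngozi's branch passes to Ngozi's issue by representation.
Gbenga is the sole taker at this level and receives the full 1/15.
Temitope is living and takes 1/15.
Ifeoma is living and takes 2/15.

Ebele 2/15; Gbenga 1/15; Ifeoma 2/15; Morounke 3/5; Temitope 1/15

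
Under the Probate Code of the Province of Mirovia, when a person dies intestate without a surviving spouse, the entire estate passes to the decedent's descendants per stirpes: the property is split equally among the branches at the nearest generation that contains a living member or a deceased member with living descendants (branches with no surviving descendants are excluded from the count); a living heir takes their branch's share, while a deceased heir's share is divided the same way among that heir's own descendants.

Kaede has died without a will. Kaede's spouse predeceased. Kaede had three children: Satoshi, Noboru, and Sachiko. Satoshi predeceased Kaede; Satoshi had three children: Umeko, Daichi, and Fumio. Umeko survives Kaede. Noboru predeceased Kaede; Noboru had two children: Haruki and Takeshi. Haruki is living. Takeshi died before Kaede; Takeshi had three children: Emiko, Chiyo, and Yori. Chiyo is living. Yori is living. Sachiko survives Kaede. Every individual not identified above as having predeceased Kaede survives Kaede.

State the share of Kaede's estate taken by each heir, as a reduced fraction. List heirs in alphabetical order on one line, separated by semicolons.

Chiyo 1/18; Daichi 1/9; Emiko 1/18; Fumio 1/9; Haruki 1/6; Sachiko 1/3; Umeko 1/9; Yori 1/18

There is no surviving spouse, so the entire estate passes to Kaede's descendants per stirpes.
The estate is divided into 3 equal shares of 1/3 among Satoshi, Noboru, Sachiko.
Satoshi predeceased; the 1/3 allotted to Satoshi's branch passes to Satoshi's issue by representation.
The 1/3 is divided into 3 equal shares of 1/9 among Umeko, Daichi, Fumio.
Umeko is living and takes 1/9.
Daichi is living and takes 1/9.
Fumio is living and takes 1/9.
Noboru predeceased; the 1/3 allotted to Noboru's branch passes to Noboru's issue by representation.
The 1/3 is divided into 2 equal shares of 1/6 among Haruki, Takeshi.
Haruki is living and takes 1/6.
Takeshi predeceased; the 1/6 allotted to Takeshi's branch passes to Takeshi's issue by representation.
The 1/6 is divided into 3 equal shares of 1/18 among Emiko, Chiyo, Yori.
Emiko is living and takes 1/18.
Chiyo is living and takes 1/18.
Yori is living and takes 1/18.
Sachiko is living and takes 1/3.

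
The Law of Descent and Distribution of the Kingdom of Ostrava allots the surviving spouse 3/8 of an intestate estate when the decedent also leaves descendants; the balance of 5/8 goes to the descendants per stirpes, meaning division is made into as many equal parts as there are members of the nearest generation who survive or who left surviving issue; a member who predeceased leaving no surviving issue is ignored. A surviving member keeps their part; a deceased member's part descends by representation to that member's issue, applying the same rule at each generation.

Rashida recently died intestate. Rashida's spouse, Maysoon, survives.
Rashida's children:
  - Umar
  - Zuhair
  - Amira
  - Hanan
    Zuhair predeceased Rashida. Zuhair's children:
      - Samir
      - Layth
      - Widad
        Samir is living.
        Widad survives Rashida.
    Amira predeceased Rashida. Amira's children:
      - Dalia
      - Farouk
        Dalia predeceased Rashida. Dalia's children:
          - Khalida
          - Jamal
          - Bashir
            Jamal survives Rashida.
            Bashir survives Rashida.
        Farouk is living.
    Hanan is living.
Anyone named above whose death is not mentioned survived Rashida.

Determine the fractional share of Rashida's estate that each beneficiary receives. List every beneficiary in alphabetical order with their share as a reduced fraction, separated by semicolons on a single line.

Maysoon, as surviving spouse, takes 3/8.
The remaining 5/8 passes to Rashida's descendants per stirpes.
The 5/8 is divided into 4 equal shares of 5/32 among Umar, Zuhair, Amira, Hanan.
Umar is living and takes 5/32.
Zuhair predeceased; the 5/32 allotted to Zuhair's branch passes to Zuhair's issue by representation.
The 5/32 is divided into 3 equal shares of 5/96 among Samir, Layth, Widad.
Samir is living and takes 5/96.
Layth is living and takes 5/96.
Widad is living and takes 5/96.
Amira predeceased; the 5/32 allotted to Amira's branch passes to Amira's issue by representation.
The 5/32 is divided into 2 equal shares of 5/64 among Dalia, Farouk.
Dalia predeceased; the 5/64 allotted to Dalia's branch passes to Dalia's issue by representation.
The 5/64 is divided into 3 equal shares of 5/192 among Khalida, Jamal, Bashir.
Khalida is living and takes 5/192.
Jamal is living and takes 5/192.
Bashir is living and takes 5/192.
Farouk is living and takes 5/64.
Hanan is living and takes 5/32.

Bashir 5/192; Farouk 5/64; Hanan 5/32; Jamal 5/192; Khalida 5/192; Layth 5/96; Maysoon 3/8; Samir 5/96; Umar 5/32; Widad 5/96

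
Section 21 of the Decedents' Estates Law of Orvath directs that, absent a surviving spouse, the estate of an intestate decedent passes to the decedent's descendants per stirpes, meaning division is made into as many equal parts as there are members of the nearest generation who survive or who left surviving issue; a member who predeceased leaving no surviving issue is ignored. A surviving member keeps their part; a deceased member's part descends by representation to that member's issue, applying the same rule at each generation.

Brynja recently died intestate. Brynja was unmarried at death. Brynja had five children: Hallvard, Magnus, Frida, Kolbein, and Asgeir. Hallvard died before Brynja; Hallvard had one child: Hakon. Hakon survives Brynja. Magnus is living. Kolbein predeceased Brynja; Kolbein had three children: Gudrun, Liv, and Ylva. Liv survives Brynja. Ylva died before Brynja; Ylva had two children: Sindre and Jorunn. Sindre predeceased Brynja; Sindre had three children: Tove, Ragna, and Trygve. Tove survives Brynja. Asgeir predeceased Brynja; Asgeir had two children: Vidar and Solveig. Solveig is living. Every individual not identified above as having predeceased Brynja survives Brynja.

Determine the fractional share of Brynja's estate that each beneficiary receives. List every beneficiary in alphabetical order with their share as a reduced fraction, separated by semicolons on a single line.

Frida 1/5; Gudrun 1/15; Hakon 1/5; Jorunn 1/30; Liv 1/15; Magnus 1/5; Ragna 1/90; Solveig 1/10; Tove 1/90; Trygve 1/90; Vidar 1/10

There is no surviving spouse, so the entire estate passes to Brynja's descendants per stirpes.
The estate is divided into 5 equal shares of 1/5 among Hallvard, Magnus, Frida, Kolbein, Asgeir.
Hallvard predeceased; the 1/5 allotted to Hallvard's branch passes to Hallvard's issue by representation.
Hakon is the sole taker at this level and receives the full 1/5.
Magnus is living and takes 1/5.
Frida is living and takes 1/5.
Kolbein predeceased; the 1/5 allotted to Kolbein's branch passes to Kolbein's issue by representation.
The 1/5 is divided into 3 equal shares of 1/15 among Gudrun, Liv, Ylva.
Gudrun is living and takes 1/15.
Liv is living and takes 1/15.
Ylva predeceased; the 1/15 allotted to Ylva's branch passes to Ylva's issue by representation.
The 1/15 is divided into 2 equal shares of 1/30 among Sindre, Jorunn.
Sindre predeceased; the 1/30 allotted to Sindre's branch passes to Sindre's issue by representation.
The 1/30 is divided into 3 equal shares of 1/90 among Tove, Ragna, Trygve.
Tove is living and takes 1/90.
Ragna is living and takes 1/90.
Trygve is living and takes 1/90.
Jorunn is living and takes 1/30.
Asgeir predeceased; the 1/5 allotted to Asgeir's branch passes to Asgeir's issue by representation.
The 1/5 is divided into 2 equal shares of 1/10 among Vidar, Solveig.
Vidar is living and takes 1/10.
Solveig is living and takes 1/10.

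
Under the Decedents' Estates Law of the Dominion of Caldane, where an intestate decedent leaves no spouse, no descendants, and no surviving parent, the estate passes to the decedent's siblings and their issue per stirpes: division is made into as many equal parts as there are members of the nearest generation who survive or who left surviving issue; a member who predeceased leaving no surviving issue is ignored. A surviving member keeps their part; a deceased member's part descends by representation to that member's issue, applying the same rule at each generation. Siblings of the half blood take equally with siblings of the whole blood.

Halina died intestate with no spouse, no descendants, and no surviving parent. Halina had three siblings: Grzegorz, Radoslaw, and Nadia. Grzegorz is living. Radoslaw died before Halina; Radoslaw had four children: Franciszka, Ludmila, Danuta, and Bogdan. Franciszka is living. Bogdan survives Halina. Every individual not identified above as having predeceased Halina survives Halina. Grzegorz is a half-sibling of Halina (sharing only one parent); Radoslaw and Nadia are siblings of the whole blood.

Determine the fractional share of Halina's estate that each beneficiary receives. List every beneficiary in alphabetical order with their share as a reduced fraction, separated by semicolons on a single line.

No spouse, descendants, or parent survives, so the estate passes to Halina's siblings per stirpes.
Half-blood and whole-blood siblings take equally under the stated rule.
The estate is divided into 3 equal shares of 1/3 among Grzegorz, Radoslaw, Nadia.
Grzegorz is living and takes 1/3.
Radoslaw predeceased; the 1/3 allotted to Radoslaw's branch passes to Radoslaw's issue by representation.
The 1/3 is divided into 4 equal shares of 1/12 among Franciszka, Ludmila, Danuta, Bogdan.
Franciszka is living and takes 1/12.
Ludmila is living and takes 1/12.
Danuta is living and takes 1/12.
Bogdan is living and takes 1/12.
Nadia is living and takes 1/3.

Bogdan 1/12; Danuta 1/12; Franciszka 1/12; Grzegorz 1/3; Ludmila 1/12; Nadia 1/3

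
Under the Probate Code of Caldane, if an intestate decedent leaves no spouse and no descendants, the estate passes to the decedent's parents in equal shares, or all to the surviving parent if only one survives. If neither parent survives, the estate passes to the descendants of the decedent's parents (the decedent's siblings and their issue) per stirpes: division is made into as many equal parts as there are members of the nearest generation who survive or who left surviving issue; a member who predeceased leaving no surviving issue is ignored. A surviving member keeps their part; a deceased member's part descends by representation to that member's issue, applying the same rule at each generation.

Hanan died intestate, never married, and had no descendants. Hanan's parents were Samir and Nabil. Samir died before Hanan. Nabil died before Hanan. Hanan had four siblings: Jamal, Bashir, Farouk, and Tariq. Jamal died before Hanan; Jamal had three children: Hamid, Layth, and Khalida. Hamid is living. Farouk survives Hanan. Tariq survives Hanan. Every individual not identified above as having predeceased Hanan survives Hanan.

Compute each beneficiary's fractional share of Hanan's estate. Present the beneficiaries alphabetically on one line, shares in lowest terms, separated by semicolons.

Bashir 1/4; Farouk 1/4; Hamid 1/12; Khalida 1/12; Layth 1/12; Tariq 1/4

Neither parent survives and there are no descendants, so the estate passes to Hanan's siblings and their issue per stirpes.
The estate is divided into 4 equal shares of 1/4 among Jamal, Bashir, Farouk, Tariq.
Jamal predeceased; the 1/4 allotted to Jamal's branch passes to Jamal's issue by representation.
The 1/4 is divided into 3 equal shares of 1/12 among Hamid, Layth, Khalida.
Hamid is living and takes 1/12.
Layth is living and takes 1/12.
Khalida is living and takes 1/12.
Bashir is living and takes 1/4.
Farouk is living and takes 1/4.
Tariq is living and takes 1/4.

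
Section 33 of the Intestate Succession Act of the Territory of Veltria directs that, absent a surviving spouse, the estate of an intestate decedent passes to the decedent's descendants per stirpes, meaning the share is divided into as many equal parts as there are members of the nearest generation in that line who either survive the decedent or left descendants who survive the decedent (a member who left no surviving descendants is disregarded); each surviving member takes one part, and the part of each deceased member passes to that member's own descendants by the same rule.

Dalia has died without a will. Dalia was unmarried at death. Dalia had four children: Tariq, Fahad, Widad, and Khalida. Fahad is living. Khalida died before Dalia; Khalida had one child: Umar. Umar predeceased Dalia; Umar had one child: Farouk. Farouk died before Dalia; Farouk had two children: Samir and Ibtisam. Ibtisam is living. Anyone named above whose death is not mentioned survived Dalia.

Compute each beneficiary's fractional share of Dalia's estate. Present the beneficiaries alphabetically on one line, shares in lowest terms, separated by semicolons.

There is no surviving spouse, so the entire estate passes to Dalia's descendants per stirpes.
The estate is divided into 4 equal shares of 1/4 among Tariq, Fahad, Widad, Khalida.
Tariq is living and takes 1/4.
Fahad is living and takes 1/4.
Widad is living and takes 1/4.
Khalida predeceased; the 1/4 allotted to Khalida's branch passes to Khalida's issue by representation.
Umar's line is the sole branch at this level, so the full 1/4 passes to Umar's issue by representation.
Farouk's line is the sole branch at this level, so the full 1/4 passes to Farouk's issue by representation.
The 1/4 is divided into 2 equal shares of 1/8 among Samir, Ibtisam.
Samir is living and takes 1/8.
Ibtisam is living and takes 1/8.

Fahad 1/4; Ibtisam 1/8; Samir 1/8; Tariq 1/4; Widad 1/4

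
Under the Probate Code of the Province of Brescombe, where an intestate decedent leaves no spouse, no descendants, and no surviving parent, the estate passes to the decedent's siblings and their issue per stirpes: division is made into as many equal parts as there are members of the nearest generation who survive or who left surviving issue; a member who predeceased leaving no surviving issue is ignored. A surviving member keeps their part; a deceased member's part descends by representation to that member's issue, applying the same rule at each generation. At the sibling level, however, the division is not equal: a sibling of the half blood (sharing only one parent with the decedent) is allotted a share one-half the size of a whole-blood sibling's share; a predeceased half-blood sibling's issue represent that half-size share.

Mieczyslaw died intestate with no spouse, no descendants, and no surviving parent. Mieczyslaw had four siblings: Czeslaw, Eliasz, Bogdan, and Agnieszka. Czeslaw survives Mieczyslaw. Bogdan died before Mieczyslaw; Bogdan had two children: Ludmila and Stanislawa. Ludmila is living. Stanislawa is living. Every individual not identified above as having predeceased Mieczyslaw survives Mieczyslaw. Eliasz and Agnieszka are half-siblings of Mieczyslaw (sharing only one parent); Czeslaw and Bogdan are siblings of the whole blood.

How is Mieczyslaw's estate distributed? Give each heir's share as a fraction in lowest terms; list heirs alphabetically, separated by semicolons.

No spouse, descendants, or parent survives, so the estate passes to Mieczyslaw's siblings per stirpes.
Half-blood siblings count for one-half the weight of whole-blood siblings at the initial division.
Dividing 1 in proportion to weights (total weight 3): Czeslaw (weight 1) → 1/3; Eliasz (weight 1/2) → 1/6; Bogdan (weight 1) → 1/3; Agnieszka (weight 1/2) → 1/6.
Czeslaw is living and takes 1/3.
Eliasz is living and takes 1/6.
Bogdan predeceased; the 1/3 allotted to Bogdan's branch passes to Bogdan's issue by representation.
The 1/3 is divided into 2 equal shares of 1/6 among Ludmila, Stanislawa.
Ludmila is living and takes 1/6.
Stanislawa is living and takes 1/6.
Agnieszka is living and takes 1/6.

Agnieszka 1/6; Czeslaw 1/3; Eliasz 1/6; Ludmila 1/6; Stanislawa 1/6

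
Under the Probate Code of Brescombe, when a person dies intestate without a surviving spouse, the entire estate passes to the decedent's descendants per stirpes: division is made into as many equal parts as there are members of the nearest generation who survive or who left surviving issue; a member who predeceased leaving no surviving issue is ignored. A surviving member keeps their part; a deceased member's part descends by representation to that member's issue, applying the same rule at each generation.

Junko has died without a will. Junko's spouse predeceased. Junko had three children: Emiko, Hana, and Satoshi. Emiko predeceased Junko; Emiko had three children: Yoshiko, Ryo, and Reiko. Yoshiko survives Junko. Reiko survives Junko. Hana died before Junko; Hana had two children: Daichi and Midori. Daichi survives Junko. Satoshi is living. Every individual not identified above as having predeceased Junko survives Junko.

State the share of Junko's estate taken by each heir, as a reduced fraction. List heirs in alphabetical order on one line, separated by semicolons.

There is no surviving spouse, so the entire estate passes to Junko's descendants per stirpes.
The estate is divided into 3 equal shares of 1/3 among Emiko, Hana, Satoshi.
Emiko predeceased; the 1/3 allotted to Emiko's branch passes to Emiko's issue by representation.
The 1/3 is divided into 3 equal shares of 1/9 among Yoshiko, Ryo, Reiko.
Yoshiko is living and takes 1/9.
Ryo is living and takes 1/9.
Reiko is living and takes 1/9.
Hana predeceased; the 1/3 allotted to Hana's branch passes to Hana's issue by representation.
The 1/3 is divided into 2 equal shares of 1/6 among Daichi, Midori.
Daichi is living and takes 1/6.
Midori is living and takes 1/6.
Satoshi is living and takes 1/3.

Daichi 1/6; Midori 1/6; Reiko 1/9; Ryo 1/9; Satoshi 1/3; Yoshiko 1/9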